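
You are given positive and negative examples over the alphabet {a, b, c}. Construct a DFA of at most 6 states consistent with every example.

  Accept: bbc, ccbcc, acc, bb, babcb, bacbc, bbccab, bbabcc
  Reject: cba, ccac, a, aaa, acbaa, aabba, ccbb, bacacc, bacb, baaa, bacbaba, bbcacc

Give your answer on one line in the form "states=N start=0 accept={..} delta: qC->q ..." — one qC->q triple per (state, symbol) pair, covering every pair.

State merging on the prefix tree: take the shortest (then alphabetical) example prefix whose next move is undefined and point that move at state 0, else 1, else 2, ...; a target is out if some Accept/Reject pair would then sit in one state with the same input left (inseparable). If every existing state is out, open a new one.
a: 0a undefined. 0a->0: ok.
b: 0b undefined. 0b->0: no, bb/a meet in 0. Open state 1: 0b->1.
c: 0c undefined. 0c->0: no, acc/ccac meet in 0. 0c->1: ok.
ba: 1a undefined. 1a->0: no, acc/bacacc meet in 1 with "c" left. 1a->1: ok.
bb: 1b undefined. 1b->0: no, bbc/baaa meet in 1. 1b->1: no, bb/cba meet in 1. Open state 2: 1b->2.
cc: 1c undefined. 1c->0: no, ccbcc/ccac meet in 1. 1c->1: no, acc/ccac meet in 1. 1c->2: ok.
bba: 2a undefined. 2a->0: no, acc/bacacc meet in 2. 2a->1: no, bbc/bacacc meet in 2 with "c" left. 2a->2: no, bbc/ccac meet in 2 with "c" left. Open state 3: 2a->3.
bbc: 2c undefined. 2c->0: no, bbc/a meet in 0. 2c->1: no, bbc/baaa meet in 1. 2c->2: no, babcb/bacb meet in 2 with "b" left. 2c->3: no, bbc/cba meet in 3. Open state 4: 2c->4.
ccb: 2b undefined. 2b->0: no, bacbc/ccbb meet in 1. 2b->1: no, acc/ccbb meet in 2. 2b->2: no, acc/ccbb meet in 2. 2b->3: no, ccbcc/bacacc meet in 3 with "cc" left. 2b->4: no, bbc/bacb meet in 4. Open state 5: 2b->5.
bbab: 3b undefined. 3b->0: ok.
bbca: 4a undefined. 4a->0: no, acc/bbcacc meet in 2. 4a->1: no, bbc/bbcacc meet in 4. 4a->2: ok.
bbcc: 4c undefined. 4c->0: no, bbccab/baaa meet in 1. 4c->1: ok.
ccac: 3c undefined. 3c->0: ok.
ccbb: 5b undefined. 5b->0: ok.
ccbc: 5c undefined. 5c->0: no, ccbcc/bacacc meet in 1. 5c->1: no, bacbc/bacacc meet in 1. 5c->2: ok.
acbaa: 3a undefined. 3a->0: ok.
babcb: 4b undefined. 4b->0: no, babcb/ccac meet in 0. 4b->1: no, babcb/bacacc meet in 1. 4b->2: ok.
bacba: 5a undefined. 5a->0: ok.
All examples now run through 6 states with every (state, symbol) defined. Accept strings end in {2,4}, Reject strings end in {0,1,3,5}; accept={2,4}.

states=6 start=0 accept={2,4} delta: 0a->0 0b->1 0c->1 1a->1 1b->2 1c->2 2a->3 2b->5 2c->4 3a->0 3b->0 3c->0 4a->2 4b->2 4c->1 5a->0 5b->0 5c->2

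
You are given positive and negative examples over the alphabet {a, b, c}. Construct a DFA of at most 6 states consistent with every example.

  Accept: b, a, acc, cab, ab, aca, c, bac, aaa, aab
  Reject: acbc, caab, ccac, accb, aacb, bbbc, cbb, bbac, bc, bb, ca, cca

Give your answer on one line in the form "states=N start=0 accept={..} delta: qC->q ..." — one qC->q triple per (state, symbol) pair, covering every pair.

states=5 start=0 accept={0,1,2} delta: 0a->1 0b->2 0c->2 1a->0 1b->0 1c->0 2a->3 2b->4 2c->3 3a->4 3b->0 3c->0 4a->2 4b->4 4c->3

Grow the machine one transition at a time. Run the examples from 0; the earliest place one falls off (shortest prefix, ties alphabetical) gets sent to the lowest-numbered state that keeps every Accept/Reject pair distinguishable — a pair clashes when both reach the same state with identical unread suffix — and to a fresh state only if none does.
a: 0a undefined. 0a->0: no, aca/ca meet in 0 with "ca" left. Open state 1: 0a->1.
b: 0b undefined. 0b->0: no, b/bb meet in 0. 0b->1: no, ab/bb meet in 1 with "b" left. Open state 2: 0b->2.
c: 0c undefined. 0c->0: no, a/ca meet in 1. 0c->1: no, aca/cca meet in 1 with "ca" left. 0c->2: ok.
aa: 1a undefined. 1a->0: ok.
ab: 1b undefined. 1b->0: ok.
ac: 1c undefined. 1c->0: ok.
ba: 2a undefined. 2a->0: no, ab/caab meet in 0. 2a->1: no, b/caab meet in 2. 2a->2: no, b/ca meet in 2. Open state 3: 2a->3.
bb: 2b undefined. 2b->0: no, b/cbb meet in 2. 2b->1: no, b/bbbc meet in 2. 2b->2: no, b/accb meet in 2. 2b->3: no, cab/cbb meet in 3 with "b" left. Open state 4: 2b->4.
bc: 2c undefined. 2c->0: no, a/cca meet in 1. 2c->1: no, b/ccac meet in 2. 2c->2: no, b/acbc meet in 2. 2c->3: ok.
bac: 3c undefined. 3c->0: ok.
bba: 4a undefined. 4a->0: no, b/bbac meet in 2. 4a->1: no, ab/bbac meet in 0. 4a->2: ok.
bbb: 4b undefined. 4b->0: no, b/bbbc meet in 2. 4b->1: no, a/cbb meet in 1. 4b->2: no, b/cbb meet in 2. 4b->3: no, ab/bbbc meet in 0. 4b->4: ok.
caa: 3a undefined. 3a->0: no, b/caab meet in 2. 3a->1: no, a/cca meet in 1. 3a->2: no, b/cca meet in 2. 3a->3: no, cab/caab meet in 3 with "b" left. 3a->4: ok.
cab: 3b undefined. 3b->0: ok.
bbbc: 4c undefined. 4c->0: no, cab/ccac meet in 0. 4c->1: no, a/ccac meet in 1. 4c->2: no, b/ccac meet in 2. 4c->3: ok.
All examples now run through 5 states with every (state, symbol) defined. Accept strings end in {0,1,2}, Reject strings end in {3,4}; accept={0,1,2}.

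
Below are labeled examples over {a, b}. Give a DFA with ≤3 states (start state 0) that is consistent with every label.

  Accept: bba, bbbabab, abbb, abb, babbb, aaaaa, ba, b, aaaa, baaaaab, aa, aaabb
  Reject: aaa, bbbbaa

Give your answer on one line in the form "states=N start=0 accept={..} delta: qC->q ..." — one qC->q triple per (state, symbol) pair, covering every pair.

states=3 start=0 accept={1,2} delta: 0a->1 0b->1 1a->2 1b->1 2a->0 2b->0

State merging on the prefix tree: take the shortest (then alphabetical) example prefix whose next move is undefined and point that move at state 0, else 1, else 2, ...; a target is out if some Accept/Reject pair would then sit in one state with the same input left (inseparable). If every existing state is out, open a new one.
a: 0a undefined. 0a->0: no, aaaaa/aaa meet in 0. Open state 1: 0a->1.
b: 0b undefined. 0b->0: no, aa/bbbbaa meet in 1 with "a" left. 0b->1: ok.
aa: 1a undefined. 1a->0: no, aaaaa/aaa meet in 1. 1a->1: no, aaaaa/aaa meet in 1. Open state 2: 1a->2.
ab: 1b undefined. 1b->0: no, ba/bbbbaa meet in 2. 1b->1: ok.
aaa: 2a undefined. 2a->0: ok.
bab: 2b undefined. 2b->0: ok.
All examples now run through 3 states with every (state, symbol) defined. Accept strings end in {1,2}, Reject strings end in {0}; accept={1,2}.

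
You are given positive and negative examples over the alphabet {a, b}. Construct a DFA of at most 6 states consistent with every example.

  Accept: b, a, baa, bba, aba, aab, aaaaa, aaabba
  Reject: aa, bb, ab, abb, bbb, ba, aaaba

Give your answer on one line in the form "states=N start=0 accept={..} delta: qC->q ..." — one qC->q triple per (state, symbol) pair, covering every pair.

Grow the machine one transition at a time. Run the examples from 0; the earliest place one falls off (shortest prefix, ties alphabetical) gets sent to the lowest-numbered state that keeps every Accept/Reject pair distinguishable — a pair clashes when both reach the same state with identical unread suffix — and to a fresh state only if none does.
a: 0a undefined. 0a->0: no, b/ab meet in 0 with "b" left. Open state 1: 0a->1.
b: 0b undefined. 0b->0: no, b/bb meet in 0. 0b->1: ok.
aa: 1a undefined. 1a->0: no, bba/aaaba meet in 1 with "ba" left. 1a->1: no, b/aa meet in 1. Open state 2: 1a->2.
ab: 1b undefined. 1b->0: no, b/abb meet in 1. 1b->1: no, b/bb meet in 1. 1b->2: no, aab/abb meet in 2 with "b" left. Open state 3: 1b->3.
aaa: 2a undefined. 2a->0: no, aaaaa/aa meet in 2. 2a->1: no, bba/aaaba meet in 3 with "a" left. 2a->2: no, baa/aa meet in 2. 2a->3: no, baa/bb meet in 3. Open state 4: 2a->4.
aab: 2b undefined. 2b->0: ok.
aba: 3a undefined. 3a->0: ok.
abb: 3b undefined. 3b->0: no, bba/abb meet in 0. 3b->1: no, b/abb meet in 1. 3b->2: ok.
aaaa: 4a undefined. 4a->0: ok.
aaab: 4b undefined. 4b->0: no, b/aaaba meet in 1. 4b->1: ok.
All examples now run through 5 states with every (state, symbol) defined. Accept strings end in {0,1,4}, Reject strings end in {2,3}; accept={0,1,4}.

states=5 start=0 accept={0,1,4} delta: 0a->1 0b->1 1a->2 1b->3 2a->4 2b->0 3a->0 3b->2 4a->0 4b->1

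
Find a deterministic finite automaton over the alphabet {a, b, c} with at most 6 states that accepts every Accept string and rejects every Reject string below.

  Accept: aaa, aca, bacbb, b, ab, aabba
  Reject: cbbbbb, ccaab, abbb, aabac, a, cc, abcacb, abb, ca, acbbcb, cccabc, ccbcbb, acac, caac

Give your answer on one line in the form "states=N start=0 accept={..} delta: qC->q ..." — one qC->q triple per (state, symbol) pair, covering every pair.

states=6 start=0 accept={0,3,5} delta: 0a->1 0b->0 0c->1 1a->2 1b->3 1c->2 2a->3 2b->4 2c->2 3a->2 3b->2 3c->1 4a->0 4b->5 4c->1 5a->0 5b->1 5c->2

Fold the examples into a partial DFA from state 0: repeatedly fix the first undefined (state, symbol) met by the shortest-then-alphabetical prefix, trying targets in increasing order and rejecting any under which an Accept and a Reject string meet in one state with the same remainder; add a state when all current targets are rejected. Accepting states are where Accept strings end.
a: 0a undefined. 0a->0: no, aaa/a meet in 0. Open state 1: 0a->1.
b: 0b undefined. 0b->0: ok.
c: 0c undefined. 0c->0: no, b/cbbbbb meet in 0. 0c->1: ok.
aa: 1a undefined. 1a->0: no, aaa/a meet in 1. 1a->1: no, aaa/a meet in 1. Open state 2: 1a->2.
ab: 1b undefined. 1b->0: no, b/cbbbbb meet in 0. 1b->1: no, ab/cbbbbb meet in 1. 1b->2: no, ab/ca meet in 2. Open state 3: 1b->3.
ac: 1c undefined. 1c->0: no, aca/a meet in 1. 1c->1: no, aca/ca meet in 2. 1c->2: ok.
aaa: 2a undefined. 2a->0: no, ab/ccaab meet in 3. 2a->1: no, aaa/a meet in 1. 2a->2: no, aaa/cc meet in 2. 2a->3: ok.
aab: 2b undefined. 2b->0: no, aaa/acbbcb meet in 3. 2b->1: no, aaa/ccbcbb meet in 3. 2b->2: no, bacbb/cc meet in 2. 2b->3: no, bacbb/abb meet in 3 with "b" left. Open state 4: 2b->4.
abb: 3b undefined. 3b->0: no, b/cbbbbb meet in 0. 3b->1: no, aaa/cbbbbb meet in 3. 3b->2: ok.
abc: 3c undefined. 3c->0: no, b/acac meet in 0. 3c->1: ok.
ccc: 2c undefined. 2c->0: no, b/abcacb meet in 0. 2c->1: no, aaa/abcacb meet in 3. 2c->2: ok.
aaba: 4a undefined. 4a->0: ok.
aabb: 4b undefined. 4b->0: no, aaa/acbbcb meet in 3. 4b->1: no, aaa/cbbbbb meet in 3. 4b->2: no, bacbb/cc meet in 2. 4b->3: no, aaa/acbbcb meet in 3. 4b->4: no, bacbb/cbbbbb meet in 4. Open state 5: 4b->5.
ccaa: 3a undefined. 3a->0: no, b/ccaab meet in 0. 3a->1: no, aaa/ccaab meet in 3. 3a->2: ok.
ccbc: 4c undefined. 4c->0: no, b/ccbcbb meet in 0. 4c->1: ok.
aabba: 5a undefined. 5a->0: ok.
acbbc: 5c undefined. 5c->0: no, b/acbbcb meet in 0. 5c->1: no, aaa/acbbcb meet in 3. 5c->2: ok.
cbbbbb: 5b undefined. 5b->0: no, b/cbbbbb meet in 0. 5b->1: ok.
All examples now run through 6 states with every (state, symbol) defined. Accept strings end in {0,3,5}, Reject strings end in {1,2,4}; accept={0,3,5}.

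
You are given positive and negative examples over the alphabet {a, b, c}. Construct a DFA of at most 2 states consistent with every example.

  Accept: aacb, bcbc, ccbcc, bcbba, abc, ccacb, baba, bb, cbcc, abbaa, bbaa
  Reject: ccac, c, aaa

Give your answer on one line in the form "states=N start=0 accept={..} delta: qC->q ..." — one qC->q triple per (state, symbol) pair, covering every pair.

states=2 start=0 accept={1} delta: 0a->0 0b->1 0c->0 1a->1 1b->1 1c->1

Fold the examples into a partial DFA from state 0: repeatedly fix the first undefined (state, symbol) met by the shortest-then-alphabetical prefix, trying targets in increasing order and rejecting any under which an Accept and a Reject string meet in one state with the same remainder; add a state when all current targets are rejected. Accepting states are where Accept strings end.
a: 0a undefined. 0a->0: ok.
b: 0b undefined. 0b->0: no, abc/c meet in 0 with "c" left. Open state 1: 0b->1.
c: 0c undefined. 0c->0: ok.
ba: 1a undefined. 1a->0: no, baba/ccac meet in 0. 1a->1: ok.
bb: 1b undefined. 1b->0: no, baba/ccac meet in 0. 1b->1: ok.
bc: 1c undefined. 1c->0: no, bcbc/ccac meet in 0. 1c->1: ok.
All examples now run through 2 states with every (state, symbol) defined. Accept strings end in {1}, Reject strings end in {0}; accept={1}.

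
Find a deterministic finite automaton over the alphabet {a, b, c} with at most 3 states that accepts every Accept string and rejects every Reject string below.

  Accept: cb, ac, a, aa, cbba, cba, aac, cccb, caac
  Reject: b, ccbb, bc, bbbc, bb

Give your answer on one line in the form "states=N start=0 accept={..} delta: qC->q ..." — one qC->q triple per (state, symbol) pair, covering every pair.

states=3 start=0 accept={0,2} delta: 0a->0 0b->1 0c->2 1a->0 1b->1 1c->1 2a->0 2b->0 2c->0

Grow the machine one transition at a time. Run the examples from 0; the earliest place one falls off (shortest prefix, ties alphabetical) gets sent to the lowest-numbered state that keeps every Accept/Reject pair distinguishable — a pair clashes when both reach the same state with identical unread suffix — and to a fresh state only if none does.
a: 0a undefined. 0a->0: ok.
b: 0b undefined. 0b->0: no, ac/bc meet in 0 with "c" left. Open state 1: 0b->1.
c: 0c undefined. 0c->0: no, cb/b meet in 1. 0c->1: no, cb/bb meet in 1 with "b" left. Open state 2: 0c->2.
bb: 1b undefined. 1b->0: no, a/bb meet in 0. 1b->1: ok.
bc: 1c undefined. 1c->0: no, a/bc meet in 0. 1c->1: ok.
ca: 2a undefined. 2a->0: ok.
cb: 2b undefined. 2b->0: ok.
cc: 2c undefined. 2c->0: ok.
cbba: 1a undefined. 1a->0: ok.
All examples now run through 3 states with every (state, symbol) defined. Accept strings end in {0,2}, Reject strings end in {1}; accept={0,2}.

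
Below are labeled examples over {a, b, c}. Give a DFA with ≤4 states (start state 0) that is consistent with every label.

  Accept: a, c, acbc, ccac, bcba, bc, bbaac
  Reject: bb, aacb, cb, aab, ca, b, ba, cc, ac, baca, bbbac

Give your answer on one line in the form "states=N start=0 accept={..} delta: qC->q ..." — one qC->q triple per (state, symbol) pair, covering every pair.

Grow the machine one transition at a time. Run the examples from 0; the earliest place one falls off (shortest prefix, ties alphabetical) gets sent to the lowest-numbered state that keeps every Accept/Reject pair distinguishable — a pair clashes when both reach the same state with identical unread suffix — and to a fresh state only if none does.
a: 0a undefined. 0a->0: no, c/ac meet in 0 with "c" left. Open state 1: 0a->1.
b: 0b undefined. 0b->0: no, a/ba meet in 1. 0b->1: no, a/b meet in 1. Open state 2: 0b->2.
c: 0c undefined. 0c->0: no, a/ca meet in 1. 0c->1: ok.
aa: 1a undefined. 1a->0: ok.
ac: 1c undefined. 1c->0: no, ccac/ca meet in 0. 1c->1: no, a/cc meet in 1. 1c->2: ok.
ba: 2a undefined. 2a->0: ok.
bb: 2b undefined. 2b->0: no, a/bbbac meet in 1. 2b->1: no, a/bb meet in 1. 2b->2: no, a/bbbac meet in 1. Open state 3: 2b->3.
bc: 2c undefined. 2c->0: no, bcba/ca meet in 0. 2c->1: ok.
cb: 1b undefined. 1b->0: ok.
bba: 3a undefined. 3a->0: no, bbaac/aab meet in 2. 3a->1: ok.
bbb: 3b undefined. 3b->0: ok.
acbc: 3c undefined. 3c->0: no, acbc/aacb meet in 0. 3c->1: ok.
All examples now run through 4 states with every (state, symbol) defined. Accept strings end in {1}, Reject strings end in {0,2,3}; accept={1}.

states=4 start=0 accept={1} delta: 0a->1 0b->2 0c->1 1a->0 1b->0 1c->2 2a->0 2b->3 2c->1 3a->1 3b->0 3c->1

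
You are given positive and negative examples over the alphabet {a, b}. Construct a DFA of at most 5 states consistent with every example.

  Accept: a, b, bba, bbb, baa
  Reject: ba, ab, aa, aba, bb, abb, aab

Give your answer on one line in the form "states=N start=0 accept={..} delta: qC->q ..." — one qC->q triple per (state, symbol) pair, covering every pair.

states=4 start=0 accept={1,2} delta: 0a->1 0b->2 1a->3 1b->3 2a->0 2b->0 3a->0 3b->0

Fold the examples into a partial DFA from state 0: repeatedly fix the first undefined (state, symbol) met by the shortest-then-alphabetical prefix, trying targets in increasing order and rejecting any under which an Accept and a Reject string meet in one state with the same remainder; add a state when all current targets are rejected. Accepting states are where Accept strings end.
a: 0a undefined. 0a->0: no, a/aa meet in 0. Open state 1: 0a->1.
b: 0b undefined. 0b->0: no, a/ba meet in 1. 0b->1: no, bba/aba meet in 1 with "ba" left. Open state 2: 0b->2.
aa: 1a undefined. 1a->0: no, b/aab meet in 2. 1a->1: no, a/aa meet in 1. 1a->2: no, b/aa meet in 2. Open state 3: 1a->3.
ab: 1b undefined. 1b->0: no, a/aba meet in 1. 1b->1: no, a/ab meet in 1. 1b->2: no, b/ab meet in 2. 1b->3: ok.
ba: 2a undefined. 2a->0: ok.
bb: 2b undefined. 2b->0: ok.
aab: 3b undefined. 3b->0: ok.
aba: 3a undefined. 3a->0: ok.
All examples now run through 4 states with every (state, symbol) defined. Accept strings end in {1,2}, Reject strings end in {0,3}; accept={1,2}.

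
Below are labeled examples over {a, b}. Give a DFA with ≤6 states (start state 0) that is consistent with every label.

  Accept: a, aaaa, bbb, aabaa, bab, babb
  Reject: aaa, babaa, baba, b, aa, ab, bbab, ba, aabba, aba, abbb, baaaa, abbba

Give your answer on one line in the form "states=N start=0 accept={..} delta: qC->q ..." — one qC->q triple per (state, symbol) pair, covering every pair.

Grow the machine one transition at a time. Run the examples from 0; the earliest place one falls off (shortest prefix, ties alphabetical) gets sent to the lowest-numbered state that keeps every Accept/Reject pair distinguishable — a pair clashes when both reach the same state with identical unread suffix — and to a fresh state only if none does.
a: 0a undefined. 0a->0: no, a/aaa meet in 0. Open state 1: 0a->1.
b: 0b undefined. 0b->0: no, a/ba meet in 1. 0b->1: no, a/b meet in 1. Open state 2: 0b->2.
aa: 1a undefined. 1a->0: no, a/aaa meet in 1. 1a->1: no, a/aaa meet in 1. 1a->2: ok.
ab: 1b undefined. 1b->0: no, a/aba meet in 1. 1b->1: no, a/ab meet in 1. 1b->2: no, bbb/abbb meet in 2 with "bb" left. Open state 3: 1b->3.
ba: 2a undefined. 2a->0: no, a/babaa meet in 1. 2a->1: no, a/aaa meet in 1. 2a->2: no, aaaa/aaa meet in 2. 2a->3: no, aaaa/aba meet in 3 with "a" left. Open state 4: 2a->4.
bb: 2b undefined. 2b->0: no, bbb/b meet in 2. 2b->1: no, a/bbab meet in 1. 2b->2: no, bbb/b meet in 2. 2b->3: ok.
aba: 3a undefined. 3a->0: ok.
abb: 3b undefined. 3b->0: no, a/aabba meet in 1. 3b->1: ok.
baa: 4a undefined. 4a->0: no, aaaa/aba meet in 0. 4a->1: ok.
bab: 4b undefined. 4b->0: no, a/baba meet in 1. 4b->1: no, babb/ab meet in 3. 4b->2: no, a/babaa meet in 1. 4b->3: no, a/babaa meet in 1. 4b->4: no, a/baba meet in 1. Open state 5: 4b->5.
baba: 5a undefined. 5a->0: no, a/babaa meet in 1. 5a->1: no, a/baba meet in 1. 5a->2: ok.
babb: 5b undefined. 5b->0: no, babb/aba meet in 0. 5b->1: ok.
All examples now run through 6 states with every (state, symbol) defined. Accept strings end in {1,5}, Reject strings end in {0,2,3,4}; accept={1,5}.

states=6 start=0 accept={1,5} delta: 0a->1 0b->2 1a->2 1b->3 2a->4 2b->3 3a->0 3b->1 4a->1 4b->5 5a->2 5b->1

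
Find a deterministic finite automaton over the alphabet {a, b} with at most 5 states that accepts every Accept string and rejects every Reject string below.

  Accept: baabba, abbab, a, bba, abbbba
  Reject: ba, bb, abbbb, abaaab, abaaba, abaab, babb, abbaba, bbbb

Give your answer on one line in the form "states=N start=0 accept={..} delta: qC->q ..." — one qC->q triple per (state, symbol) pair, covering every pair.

Fold the examples into a partial DFA from state 0: repeatedly fix the first undefined (state, symbol) met by the shortest-then-alphabetical prefix, trying targets in increasing order and rejecting any under which an Accept and a Reject string meet in one state with the same remainder; add a state when all current targets are rejected. Accepting states are where Accept strings end.
a: 0a undefined. 0a->0: ok.
b: 0b undefined. 0b->0: no, baabba/ba meet in 0. Open state 1: 0b->1.
ba: 1a undefined. 1a->0: no, a/ba meet in 0. 1a->1: no, bba/abaaba meet in 1 with "ba" left. Open state 2: 1a->2.
bb: 1b undefined. 1b->0: no, a/bb meet in 0. 1b->1: no, bba/ba meet in 2. 1b->2: no, abbab/abaab meet in 2 with "ab" left. Open state 3: 1b->3.
baa: 2a undefined. 2a->0: ok.
bab: 2b undefined. 2b->0: ok.
bba: 3a undefined. 3a->0: no, abbab/abaaab meet in 1. 3a->1: no, baabba/abaaab meet in 1. 3a->2: no, baabba/ba meet in 2. 3a->3: no, baabba/bb meet in 3. Open state 4: 3a->4.
bbb: 3b undefined. 3b->0: no, abbbba/ba meet in 2. 3b->1: ok.
abbab: 4b undefined. 4b->0: no, abbab/abbaba meet in 0. 4b->1: no, abbab/abaaab meet in 1. 4b->2: no, abbab/ba meet in 2. 4b->3: no, baabba/abbaba meet in 4. 4b->4: ok.
abbaba: 4a undefined. 4a->0: no, a/abbaba meet in 0. 4a->1: ok.
All examples now run through 5 states with every (state, symbol) defined. Accept strings end in {0,4}, Reject strings end in {1,2,3}; accept={0,4}.

states=5 start=0 accept={0,4} delta: 0a->0 0b->1 1a->2 1b->3 2a->0 2b->0 3a->4 3b->1 4a->1 4b->4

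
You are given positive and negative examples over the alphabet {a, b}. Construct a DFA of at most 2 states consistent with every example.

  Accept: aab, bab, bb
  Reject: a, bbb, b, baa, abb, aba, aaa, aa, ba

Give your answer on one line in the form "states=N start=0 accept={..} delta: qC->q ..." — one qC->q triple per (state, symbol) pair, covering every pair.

states=2 start=0 accept={0} delta: 0a->1 0b->1 1a->1 1b->0

Grow the machine one transition at a time. Run the examples from 0; the earliest place one falls off (shortest prefix, ties alphabetical) gets sent to the lowest-numbered state that keeps every Accept/Reject pair distinguishable — a pair clashes when both reach the same state with identical unread suffix — and to a fresh state only if none does.
a: 0a undefined. 0a->0: no, aab/b meet in 0 with "b" left. Open state 1: 0a->1.
b: 0b undefined. 0b->0: no, bb/bbb meet in 0. 0b->1: ok.
aa: 1a undefined. 1a->0: no, aab/a meet in 1. 1a->1: ok.
ab: 1b undefined. 1b->0: ok.
All examples now run through 2 states with every (state, symbol) defined. Accept strings end in {0}, Reject strings end in {1}; accept={0}.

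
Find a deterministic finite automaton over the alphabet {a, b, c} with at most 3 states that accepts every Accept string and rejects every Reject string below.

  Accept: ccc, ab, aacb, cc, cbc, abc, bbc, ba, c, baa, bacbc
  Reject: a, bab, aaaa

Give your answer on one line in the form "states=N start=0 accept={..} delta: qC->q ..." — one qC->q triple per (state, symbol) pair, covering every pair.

Grow the machine one transition at a time. Run the examples from 0; the earliest place one falls off (shortest prefix, ties alphabetical) gets sent to the lowest-numbered state that keeps every Accept/Reject pair distinguishable — a pair clashes when both reach the same state with identical unread suffix — and to a fresh state only if none does.
a: 0a undefined. 0a->0: ok.
b: 0b undefined. 0b->0: no, ab/a meet in 0. Open state 1: 0b->1.
c: 0c undefined. 0c->0: no, ccc/a meet in 0. 0c->1: ok.
ba: 1a undefined. 1a->0: no, ab/bab meet in 1. 1a->1: no, aacb/bab meet in 1 with "b" left. Open state 2: 1a->2.
bb: 1b undefined. 1b->0: no, aacb/a meet in 0. 1b->1: ok.
cc: 1c undefined. 1c->0: no, cc/a meet in 0. 1c->1: ok.
baa: 2a undefined. 2a->0: no, baa/a meet in 0. 2a->1: ok.
bab: 2b undefined. 2b->0: ok.
bac: 2c undefined. 2c->0: ok.
All examples now run through 3 states with every (state, symbol) defined. Accept strings end in {1,2}, Reject strings end in {0}; accept={1,2}.

states=3 start=0 accept={1,2} delta: 0a->0 0b->1 0c->1 1a->2 1b->1 1c->1 2a->1 2b->0 2c->0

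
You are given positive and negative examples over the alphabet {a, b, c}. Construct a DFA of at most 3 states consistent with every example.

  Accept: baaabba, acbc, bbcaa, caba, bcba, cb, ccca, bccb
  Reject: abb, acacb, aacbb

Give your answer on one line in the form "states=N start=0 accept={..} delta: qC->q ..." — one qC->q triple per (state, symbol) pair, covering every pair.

Fold the examples into a partial DFA from state 0: repeatedly fix the first undefined (state, symbol) met by the shortest-then-alphabetical prefix, trying targets in increasing order and rejecting any under which an Accept and a Reject string meet in one state with the same remainder; add a state when all current targets are rejected. Accepting states are where Accept strings end.
a: 0a undefined. 0a->0: ok.
b: 0b undefined. 0b->0: no, baaabba/abb meet in 0. Open state 1: 0b->1.
c: 0c undefined. 0c->0: no, cb/acacb meet in 1. 0c->1: no, cb/abb meet in 1 with "b" left. Open state 2: 0c->2.
ba: 1a undefined. 1a->0: ok.
bb: 1b undefined. 1b->0: no, baaabba/abb meet in 0. 1b->1: ok.
bc: 1c undefined. 1c->0: ok.
ca: 2a undefined. 2a->0: no, cb/acacb meet in 2 with "b" left. 2a->1: ok.
cb: 2b undefined. 2b->0: ok.
cc: 2c undefined. 2c->0: no, ccca/abb meet in 1. 2c->1: ok.
All examples now run through 3 states with every (state, symbol) defined. Accept strings end in {0,2}, Reject strings end in {1}; accept={0,2}.

states=3 start=0 accept={0,2} delta: 0a->0 0b->1 0c->2 1a->0 1b->1 1c->0 2a->1 2b->0 2c->1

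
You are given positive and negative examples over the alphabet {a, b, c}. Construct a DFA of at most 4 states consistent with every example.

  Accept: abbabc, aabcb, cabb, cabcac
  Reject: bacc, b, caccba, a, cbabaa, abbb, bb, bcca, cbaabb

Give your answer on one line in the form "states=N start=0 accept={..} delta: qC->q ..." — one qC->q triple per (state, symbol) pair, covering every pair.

Grow the machine one transition at a time. Run the examples from 0; the earliest place one falls off (shortest prefix, ties alphabetical) gets sent to the lowest-numbered state that keeps every Accept/Reject pair distinguishable — a pair clashes when both reach the same state with identical unread suffix — and to a fresh state only if none does.
a: 0a undefined. 0a->0: ok.
b: 0b undefined. 0b->0: ok.
c: 0c undefined. 0c->0: no, abbabc/bacc meet in 0. Open state 1: 0c->1.
ca: 1a undefined. 1a->0: no, cabb/b meet in 0. 1a->1: ok.
cb: 1b undefined. 1b->0: no, aabcb/b meet in 0. 1b->1: no, abbabc/cbabaa meet in 1. Open state 2: 1b->2.
bcc: 1c undefined. 1c->0: ok.
cba: 2a undefined. 2a->0: ok.
cabb: 2b undefined. 2b->0: no, cabb/bacc meet in 0. 2b->1: ok.
cabc: 2c undefined. 2c->0: ok.
All examples now run through 3 states with every (state, symbol) defined. Accept strings end in {1,2}, Reject strings end in {0}; accept={1,2}.

states=3 start=0 accept={1,2} delta: 0a->0 0b->0 0c->1 1a->1 1b->2 1c->0 2a->0 2b->1 2c->0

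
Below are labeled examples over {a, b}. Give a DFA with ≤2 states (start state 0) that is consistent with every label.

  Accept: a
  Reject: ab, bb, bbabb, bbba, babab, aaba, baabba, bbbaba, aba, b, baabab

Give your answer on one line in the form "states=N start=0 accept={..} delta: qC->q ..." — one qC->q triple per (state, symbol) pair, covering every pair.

states=2 start=0 accept={0} delta: 0a->0 0b->1 1a->1 1b->1

Grow the machine one transition at a time. Run the examples from 0; the earliest place one falls off (shortest prefix, ties alphabetical) gets sent to the lowest-numbered state that keeps every Accept/Reject pair distinguishable — a pair clashes when both reach the same state with identical unread suffix — and to a fresh state only if none does.
a: 0a undefined. 0a->0: ok.
b: 0b undefined. 0b->0: no, a/ab meet in 0. Open state 1: 0b->1.
ba: 1a undefined. 1a->0: no, a/aaba meet in 0. 1a->1: ok.
bb: 1b undefined. 1b->0: no, a/bb meet in 0. 1b->1: ok.
All examples now run through 2 states with every (state, symbol) defined. Accept strings end in {0}, Reject strings end in {1}; accept={0}.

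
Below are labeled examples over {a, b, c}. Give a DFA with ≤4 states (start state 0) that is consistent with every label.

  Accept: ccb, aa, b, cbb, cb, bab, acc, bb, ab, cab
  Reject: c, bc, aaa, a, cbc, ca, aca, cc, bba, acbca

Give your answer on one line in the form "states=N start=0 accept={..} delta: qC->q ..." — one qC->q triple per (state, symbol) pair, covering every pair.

states=4 start=0 accept={0} delta: 0a->1 0b->0 0c->2 1a->0 1b->0 1c->3 2a->1 2b->0 2c->1 3a->1 3b->0 3c->0

Grow the machine one transition at a time. Run the examples from 0; the earliest place one falls off (shortest prefix, ties alphabetical) gets sent to the lowest-numbered state that keeps every Accept/Reject pair distinguishable — a pair clashes when both reach the same state with identical unread suffix — and to a fresh state only if none does.
a: 0a undefined. 0a->0: no, aa/aaa meet in 0. Open state 1: 0a->1.
b: 0b undefined. 0b->0: ok.
c: 0c undefined. 0c->0: no, ccb/c meet in 0. 0c->1: no, aa/ca meet in 1 with "a" left. Open state 2: 0c->2.
aa: 1a undefined. 1a->0: ok.
ab: 1b undefined. 1b->0: ok.
ac: 1c undefined. 1c->0: no, acc/c meet in 2. 1c->1: no, aa/aca meet in 0. 1c->2: no, acc/cc meet in 2 with "c" left. Open state 3: 1c->3.
ca: 2a undefined. 2a->0: no, aa/ca meet in 0. 2a->1: ok.
cb: 2b undefined. 2b->0: ok.
cc: 2c undefined. 2c->0: no, ccb/cc meet in 0. 2c->1: ok.
aca: 3a undefined. 3a->0: no, ccb/aca meet in 0. 3a->1: ok.
acb: 3b undefined. 3b->0: ok.
acc: 3c undefined. 3c->0: ok.
All examples now run through 4 states with every (state, symbol) defined. Accept strings end in {0}, Reject strings end in {1,2}; accept={0}.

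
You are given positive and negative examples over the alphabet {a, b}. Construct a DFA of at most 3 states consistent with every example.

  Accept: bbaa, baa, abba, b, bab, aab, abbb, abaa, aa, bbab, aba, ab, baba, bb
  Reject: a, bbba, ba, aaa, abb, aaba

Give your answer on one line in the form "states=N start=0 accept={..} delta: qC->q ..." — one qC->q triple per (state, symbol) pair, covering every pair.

Grow the machine one transition at a time. Run the examples from 0; the earliest place one falls off (shortest prefix, ties alphabetical) gets sent to the lowest-numbered state that keeps every Accept/Reject pair distinguishable — a pair clashes when both reach the same state with identical unread suffix — and to a fresh state only if none does.
a: 0a undefined. 0a->0: no, aa/a meet in 0. Open state 1: 0a->1.
b: 0b undefined. 0b->0: ok.
aa: 1a undefined. 1a->0: ok.
ab: 1b undefined. 1b->0: no, bbaa/abb meet in 0. 1b->1: no, bab/a meet in 1. Open state 2: 1b->2.
aba: 2a undefined. 2a->0: no, abaa/a meet in 1. 2a->1: no, aba/a meet in 1. 2a->2: ok.
abb: 2b undefined. 2b->0: no, bbaa/abb meet in 0. 2b->1: ok.
All examples now run through 3 states with every (state, symbol) defined. Accept strings end in {0,2}, Reject strings end in {1}; accept={0,2}.

states=3 start=0 accept={0,2} delta: 0a->1 0b->0 1a->0 1b->2 2a->2 2b->1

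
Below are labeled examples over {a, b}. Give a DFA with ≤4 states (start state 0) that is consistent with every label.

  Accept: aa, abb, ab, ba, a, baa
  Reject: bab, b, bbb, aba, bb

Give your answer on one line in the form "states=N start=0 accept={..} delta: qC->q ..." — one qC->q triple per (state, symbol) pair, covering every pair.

State merging on the prefix tree: take the shortest (then alphabetical) example prefix whose next move is undefined and point that move at state 0, else 1, else 2, ...; a target is out if some Accept/Reject pair would then sit in one state with the same input left (inseparable). If every existing state is out, open a new one.
a: 0a undefined. 0a->0: no, abb/bb meet in 0 with "bb" left. Open state 1: 0a->1.
b: 0b undefined. 0b->0: no, ab/bab meet in 1 with "b" left. 0b->1: no, abb/bbb meet in 1 with "bb" left. Open state 2: 0b->2.
aa: 1a undefined. 1a->0: ok.
ab: 1b undefined. 1b->0: no, abb/b meet in 2. 1b->1: no, aa/aba meet in 0. 1b->2: no, abb/bb meet in 2 with "b" left. Open state 3: 1b->3.
ba: 2a undefined. 2a->0: ok.
bb: 2b undefined. 2b->0: no, aa/bb meet in 0. 2b->1: no, ab/bbb meet in 3. 2b->2: ok.
aba: 3a undefined. 3a->0: no, aa/aba meet in 0. 3a->1: no, a/aba meet in 1. 3a->2: ok.
abb: 3b undefined. 3b->0: ok.
All examples now run through 4 states with every (state, symbol) defined. Accept strings end in {0,1,3}, Reject strings end in {2}; accept={0,1,3}.

states=4 start=0 accept={0,1,3} delta: 0a->1 0b->2 1a->0 1b->3 2a->0 2b->2 3a->2 3b->0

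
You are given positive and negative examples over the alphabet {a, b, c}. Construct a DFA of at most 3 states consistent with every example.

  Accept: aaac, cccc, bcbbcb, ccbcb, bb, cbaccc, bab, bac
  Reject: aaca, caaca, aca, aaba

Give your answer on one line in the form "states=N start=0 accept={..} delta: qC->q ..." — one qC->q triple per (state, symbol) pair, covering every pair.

states=2 start=0 accept={1} delta: 0a->0 0b->1 0c->1 1a->0 1b->1 1c->1

Fold the examples into a partial DFA from state 0: repeatedly fix the first undefined (state, symbol) met by the shortest-then-alphabetical prefix, trying targets in increasing order and rejecting any under which an Accept and a Reject string meet in one state with the same remainder; add a state when all current targets are rejected. Accepting states are where Accept strings end.
a: 0a undefined. 0a->0: ok.
b: 0b undefined. 0b->0: no, bb/aaba meet in 0. Open state 1: 0b->1.
c: 0c undefined. 0c->0: no, aaac/aaca meet in 0. 0c->1: ok.
ba: 1a undefined. 1a->0: ok.
bb: 1b undefined. 1b->0: no, bb/aaca meet in 0. 1b->1: ok.
bc: 1c undefined. 1c->0: no, cccc/aaca meet in 0. 1c->1: ok.
All examples now run through 2 states with every (state, symbol) defined. Accept strings end in {1}, Reject strings end in {0}; accept={1}.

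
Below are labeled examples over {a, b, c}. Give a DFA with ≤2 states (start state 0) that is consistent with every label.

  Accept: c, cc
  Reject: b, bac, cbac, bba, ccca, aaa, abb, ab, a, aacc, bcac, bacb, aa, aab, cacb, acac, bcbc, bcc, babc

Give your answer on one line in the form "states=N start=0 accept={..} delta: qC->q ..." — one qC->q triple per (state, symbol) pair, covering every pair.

Fold the examples into a partial DFA from state 0: repeatedly fix the first undefined (state, symbol) met by the shortest-then-alphabetical prefix, trying targets in increasing order and rejecting any under which an Accept and a Reject string meet in one state with the same remainder; add a state when all current targets are rejected. Accepting states are where Accept strings end.
a: 0a undefined. 0a->0: no, cc/aacc meet in 0 with "cc" left. Open state 1: 0a->1.
b: 0b undefined. 0b->0: no, cc/bcc meet in 0 with "cc" left. 0b->1: ok.
c: 0c undefined. 0c->0: ok.
aa: 1a undefined. 1a->0: no, c/bac meet in 0. 1a->1: ok.
ab: 1b undefined. 1b->0: no, c/ab meet in 0. 1b->1: ok.
ac: 1c undefined. 1c->0: no, c/bac meet in 0. 1c->1: ok.
All examples now run through 2 states with every (state, symbol) defined. Accept strings end in {0}, Reject strings end in {1}; accept={0}.

states=2 start=0 accept={0} delta: 0a->1 0b->1 0c->0 1a->1 1b->1 1c->1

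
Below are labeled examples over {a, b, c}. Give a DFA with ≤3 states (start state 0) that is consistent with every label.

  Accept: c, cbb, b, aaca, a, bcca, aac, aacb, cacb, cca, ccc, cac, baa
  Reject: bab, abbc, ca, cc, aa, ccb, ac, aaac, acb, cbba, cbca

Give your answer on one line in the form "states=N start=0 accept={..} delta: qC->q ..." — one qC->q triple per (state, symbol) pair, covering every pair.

states=3 start=0 accept={0,1} delta: 0a->1 0b->1 0c->1 1a->2 1b->0 1c->2 2a->1 2b->2 2c->0

Fold the examples into a partial DFA from state 0: repeatedly fix the first undefined (state, symbol) met by the shortest-then-alphabetical prefix, trying targets in increasing order and rejecting any under which an Accept and a Reject string meet in one state with the same remainder; add a state when all current targets are rejected. Accepting states are where Accept strings end.
a: 0a undefined. 0a->0: no, c/ac meet in 0 with "c" left. Open state 1: 0a->1.
b: 0b undefined. 0b->0: no, baa/aa meet in 1 with "a" left. 0b->1: ok.
c: 0c undefined. 0c->0: no, c/cc meet in 0. 0c->1: ok.
aa: 1a undefined. 1a->0: no, c/bab meet in 1. 1a->1: no, c/ca meet in 1. Open state 2: 1a->2.
ab: 1b undefined. 1b->0: ok.
ac: 1c undefined. 1c->0: no, c/ccb meet in 1. 1c->1: no, c/abbc meet in 1. 1c->2: ok.
aaa: 2a undefined. 2a->0: no, c/aaac meet in 1. 2a->1: ok.
aac: 2c undefined. 2c->0: ok.
acb: 2b undefined. 2b->0: no, aac/bab meet in 0. 2b->1: no, c/bab meet in 1. 2b->2: ok.
All examples now run through 3 states with every (state, symbol) defined. Accept strings end in {0,1}, Reject strings end in {2}; accept={0,1}.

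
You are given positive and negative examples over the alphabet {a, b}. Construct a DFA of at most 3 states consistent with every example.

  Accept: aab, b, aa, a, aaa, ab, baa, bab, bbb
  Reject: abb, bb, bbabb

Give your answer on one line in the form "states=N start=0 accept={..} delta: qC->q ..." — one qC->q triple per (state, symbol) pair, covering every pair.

Fold the examples into a partial DFA from state 0: repeatedly fix the first undefined (state, symbol) met by the shortest-then-alphabetical prefix, trying targets in increasing order and rejecting any under which an Accept and a Reject string meet in one state with the same remainder; add a state when all current targets are rejected. Accepting states are where Accept strings end.
a: 0a undefined. 0a->0: ok.
b: 0b undefined. 0b->0: no, aab/abb meet in 0. Open state 1: 0b->1.
ba: 1a undefined. 1a->0: ok.
bb: 1b undefined. 1b->0: no, aa/abb meet in 0. 1b->1: no, aab/abb meet in 1. Open state 2: 1b->2.
bba: 2a undefined. 2a->0: ok.
bbb: 2b undefined. 2b->0: ok.
All examples now run through 3 states with every (state, symbol) defined. Accept strings end in {0,1}, Reject strings end in {2}; accept={0,1}.

states=3 start=0 accept={0,1} delta: 0a->0 0b->1 1a->0 1b->2 2a->0 2b->0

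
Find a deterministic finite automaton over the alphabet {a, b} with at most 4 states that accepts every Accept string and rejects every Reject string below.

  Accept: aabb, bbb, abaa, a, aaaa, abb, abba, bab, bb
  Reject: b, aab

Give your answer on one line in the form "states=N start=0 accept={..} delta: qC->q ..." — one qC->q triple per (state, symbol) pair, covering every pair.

Grow the machine one transition at a time. Run the examples from 0; the earliest place one falls off (shortest prefix, ties alphabetical) gets sent to the lowest-numbered state that keeps every Accept/Reject pair distinguishable — a pair clashes when both reach the same state with identical unread suffix — and to a fresh state only if none does.
a: 0a undefined. 0a->0: ok.
b: 0b undefined. 0b->0: no, aabb/b meet in 0. Open state 1: 0b->1.
ba: 1a undefined. 1a->0: no, bab/b meet in 1. 1a->1: no, abaa/b meet in 1. Open state 2: 1a->2.
bb: 1b undefined. 1b->0: no, bbb/b meet in 1. 1b->1: no, aabb/b meet in 1. 1b->2: ok.
bab: 2b undefined. 2b->0: ok.
abaa: 2a undefined. 2a->0: ok.
All examples now run through 3 states with every (state, symbol) defined. Accept strings end in {0,2}, Reject strings end in {1}; accept={0,2}.

states=3 start=0 accept={0,2} delta: 0a->0 0b->1 1a->2 1b->2 2a->0 2b->0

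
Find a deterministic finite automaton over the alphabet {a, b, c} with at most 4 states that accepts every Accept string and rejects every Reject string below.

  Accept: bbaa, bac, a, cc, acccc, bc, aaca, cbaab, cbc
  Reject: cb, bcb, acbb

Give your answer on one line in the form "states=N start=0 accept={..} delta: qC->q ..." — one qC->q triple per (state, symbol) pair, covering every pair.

states=3 start=0 accept={0,1} delta: 0a->0 0b->0 0c->1 1a->0 1b->2 1c->0 2a->0 2b->2 2c->0

Grow the machine one transition at a time. Run the examples from 0; the earliest place one falls off (shortest prefix, ties alphabetical) gets sent to the lowest-numbered state that keeps every Accept/Reject pair distinguishable — a pair clashes when both reach the same state with identical unread suffix — and to a fresh state only if none does.
a: 0a undefined. 0a->0: ok.
b: 0b undefined. 0b->0: ok.
c: 0c undefined. 0c->0: no, bbaa/cb meet in 0. Open state 1: 0c->1.
cb: 1b undefined. 1b->0: no, bbaa/cb meet in 0. 1b->1: no, bac/cb meet in 1. Open state 2: 1b->2.
cc: 1c undefined. 1c->0: ok.
cba: 2a undefined. 2a->0: ok.
cbc: 2c undefined. 2c->0: ok.
aaca: 1a undefined. 1a->0: ok.
acbb: 2b undefined. 2b->0: no, bbaa/acbb meet in 0. 2b->1: no, bac/acbb meet in 1. 2b->2: ok.
All examples now run through 3 states with every (state, symbol) defined. Accept strings end in {0,1}, Reject strings end in {2}; accept={0,1}.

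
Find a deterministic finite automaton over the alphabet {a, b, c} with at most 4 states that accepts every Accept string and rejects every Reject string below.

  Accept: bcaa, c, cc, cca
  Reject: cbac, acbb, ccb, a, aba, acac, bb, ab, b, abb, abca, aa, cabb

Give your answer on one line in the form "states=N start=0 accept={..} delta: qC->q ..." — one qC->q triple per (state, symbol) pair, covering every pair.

State merging on the prefix tree: take the shortest (then alphabetical) example prefix whose next move is undefined and point that move at state 0, else 1, else 2, ...; a target is out if some Accept/Reject pair would then sit in one state with the same input left (inseparable). If every existing state is out, open a new one.
a: 0a undefined. 0a->0: ok.
b: 0b undefined. 0b->0: ok.
c: 0c undefined. 0c->0: no, bcaa/cbac meet in 0. Open state 1: 0c->1.
ca: 1a undefined. 1a->0: no, bcaa/a meet in 0. 1a->1: no, bcaa/abca meet in 1. Open state 2: 1a->2.
cb: 1b undefined. 1b->0: no, c/cbac meet in 1. 1b->1: no, c/acbb meet in 1. 1b->2: ok.
cc: 1c undefined. 1c->0: no, cc/ccb meet in 0. 1c->1: no, cca/ccb meet in 2. 1c->2: no, cc/abca meet in 2. Open state 3: 1c->3.
cab: 2b undefined. 2b->0: ok.
cba: 2a undefined. 2a->0: no, bcaa/acbb meet in 0. 2a->1: no, cc/cbac meet in 3. 2a->2: no, bcaa/abca meet in 2. 2a->3: ok.
cca: 3a undefined. 3a->0: no, cca/acbb meet in 0. 3a->1: ok.
ccb: 3b undefined. 3b->0: ok.
acac: 2c undefined. 2c->0: ok.
cbac: 3c undefined. 3c->0: ok.
All examples now run through 4 states with every (state, symbol) defined. Accept strings end in {1,3}, Reject strings end in {0,2}; accept={1,3}.

states=4 start=0 accept={1,3} delta: 0a->0 0b->0 0c->1 1a->2 1b->2 1c->3 2a->3 2b->0 2c->0 3a->1 3b->0 3c->0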